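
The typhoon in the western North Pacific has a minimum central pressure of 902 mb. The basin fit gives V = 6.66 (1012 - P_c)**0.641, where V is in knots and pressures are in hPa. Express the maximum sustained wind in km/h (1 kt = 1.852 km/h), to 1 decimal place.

ΔP = 1012 − 902 = 110 mb.
V ≈ 6.66 × 110^0.641 = 6.66 × 20.349 ≈ 135.521 kt.
135.521 × 1.852 ≈ 250.99 km/h → 251.0 km/h.

251.0 km/h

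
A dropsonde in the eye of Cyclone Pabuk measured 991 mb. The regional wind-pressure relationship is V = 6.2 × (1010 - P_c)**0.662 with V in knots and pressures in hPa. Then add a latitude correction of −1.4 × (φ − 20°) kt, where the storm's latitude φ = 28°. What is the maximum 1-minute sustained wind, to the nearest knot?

ΔP = 1010 − 991 = 19 mb.
19^0.662 ≈ 7.023.
V ≈ 6.2 × 7.023 ≈ 43.5 kt.
Latitude correction: −1.4 × (28 − 20) = -11.2 kt.
Corrected V ≈ 32.3 kt → 32 kt.

32 kt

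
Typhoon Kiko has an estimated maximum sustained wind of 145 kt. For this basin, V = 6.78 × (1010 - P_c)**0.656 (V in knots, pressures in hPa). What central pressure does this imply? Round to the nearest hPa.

ΔP = (V / 6.78)^(1/0.656) = (145/6.78)^1.524.
145/6.78 = 21.386; 21.386^1.524 ≈ 106.57 hPa.
P_c = 1010 − 106.57 = 903.43 ≈ 903 hPa.

903 hPa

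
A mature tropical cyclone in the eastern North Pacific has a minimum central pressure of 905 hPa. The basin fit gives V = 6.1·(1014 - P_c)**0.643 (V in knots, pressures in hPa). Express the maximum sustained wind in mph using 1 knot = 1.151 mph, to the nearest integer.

143 mph

ΔP = 1014 − 905 = 109 hPa.
V ≈ 6.1 × 109^0.643 = 6.1 × 20.420 ≈ 124.565 kt.
124.565 × 1.151 ≈ 143.37 mph → 143 mph.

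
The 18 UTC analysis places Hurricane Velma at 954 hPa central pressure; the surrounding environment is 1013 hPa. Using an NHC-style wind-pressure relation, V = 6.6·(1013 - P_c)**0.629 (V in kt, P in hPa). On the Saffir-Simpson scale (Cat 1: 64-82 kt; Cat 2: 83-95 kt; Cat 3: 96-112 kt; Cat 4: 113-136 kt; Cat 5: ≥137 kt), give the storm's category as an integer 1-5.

ΔP = 1013 − 954 = 59 hPa.
V ≈ 6.6 × 59^0.629 = 6.6 × 13.00 ≈ 86 kt.
86 kt falls in the Category 2 band.

2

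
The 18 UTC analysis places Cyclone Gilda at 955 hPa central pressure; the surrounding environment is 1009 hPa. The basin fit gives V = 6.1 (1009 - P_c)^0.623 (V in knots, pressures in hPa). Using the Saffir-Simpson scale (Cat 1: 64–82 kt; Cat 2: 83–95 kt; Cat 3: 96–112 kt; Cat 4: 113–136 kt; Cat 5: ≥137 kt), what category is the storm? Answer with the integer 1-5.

ΔP = 1009 − 955 = 54 hPa.
V ≈ 6.1 × 54^0.623 = 6.1 × 12.00 ≈ 73 kt.
73 kt falls in the Category 1 band.

1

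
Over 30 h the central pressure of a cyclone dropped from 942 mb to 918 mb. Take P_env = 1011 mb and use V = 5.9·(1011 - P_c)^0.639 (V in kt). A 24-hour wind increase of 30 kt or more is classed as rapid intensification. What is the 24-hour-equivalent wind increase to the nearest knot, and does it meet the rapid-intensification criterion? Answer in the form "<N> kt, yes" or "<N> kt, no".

V₁: ΔP = 69, V ≈ 5.9 × 69^0.639 ≈ 88.28 kt.
V₂: ΔP = 93, V ≈ 5.9 × 93^0.639 ≈ 106.83 kt.
ΔV over 30 h = 18.55 kt → 24 h equivalent = 18.55 × 24/30 ≈ 14.84 kt.
15 kt < 30 kt ⇒ not rapid intensification.

15 kt, no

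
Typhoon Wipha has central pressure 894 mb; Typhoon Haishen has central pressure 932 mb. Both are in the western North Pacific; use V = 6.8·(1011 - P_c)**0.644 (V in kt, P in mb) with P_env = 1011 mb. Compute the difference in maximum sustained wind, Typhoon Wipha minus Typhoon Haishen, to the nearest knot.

Typhoon Wipha: ΔP = 117; V ≈ 6.8 × 117^0.644 ≈ 146.02 kt.
Typhoon Haishen: ΔP = 79; V ≈ 6.8 × 79^0.644 ≈ 113.39 kt.
Difference ≈ 146.02 − 113.39 = 32.63 → 33 kt.

33 kt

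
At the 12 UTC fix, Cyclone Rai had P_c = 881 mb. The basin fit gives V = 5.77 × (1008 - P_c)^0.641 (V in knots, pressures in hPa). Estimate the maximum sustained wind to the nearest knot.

129 kt

ΔP = 1008 − 881 = 127 mb.
127^0.641 ≈ 22.312.
V ≈ 5.77 × 22.312 ≈ 128.7 kt.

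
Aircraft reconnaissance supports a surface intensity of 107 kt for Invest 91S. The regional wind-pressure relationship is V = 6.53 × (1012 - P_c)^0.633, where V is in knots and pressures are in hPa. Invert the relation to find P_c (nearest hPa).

ΔP = (V / 6.53)^(1/0.633) = (107/6.53)^1.580.
107/6.53 = 16.386; 16.386^1.580 ≈ 82.91 hPa.
P_c = 1012 − 82.91 = 929.09 ≈ 929 hPa.

929 hPa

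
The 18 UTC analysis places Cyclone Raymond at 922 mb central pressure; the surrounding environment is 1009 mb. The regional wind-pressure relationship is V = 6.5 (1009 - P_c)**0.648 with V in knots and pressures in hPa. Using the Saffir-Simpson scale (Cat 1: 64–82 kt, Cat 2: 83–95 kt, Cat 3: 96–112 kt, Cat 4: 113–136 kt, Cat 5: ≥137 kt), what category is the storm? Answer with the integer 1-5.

4

ΔP = 1009 − 922 = 87 mb.
V ≈ 6.5 × 87^0.648 = 6.5 × 18.06 ≈ 117 kt.
117 kt falls in the Category 4 band.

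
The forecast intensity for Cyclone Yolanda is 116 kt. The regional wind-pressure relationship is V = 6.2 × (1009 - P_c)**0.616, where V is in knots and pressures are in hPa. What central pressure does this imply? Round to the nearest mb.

893 mb

ΔP = (V / 6.2)^(1/0.616) = (116/6.2)^1.623.
116/6.2 = 18.710; 18.710^1.623 ≈ 116.16 mb.
P_c = 1009 − 116.16 = 892.84 ≈ 893 mb.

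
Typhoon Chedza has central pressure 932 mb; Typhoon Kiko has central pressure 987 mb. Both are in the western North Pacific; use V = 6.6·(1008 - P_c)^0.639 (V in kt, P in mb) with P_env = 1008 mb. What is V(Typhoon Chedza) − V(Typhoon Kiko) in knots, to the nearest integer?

Typhoon Chedza: ΔP = 76; V ≈ 6.6 × 76^0.639 ≈ 105.05 kt.
Typhoon Kiko: ΔP = 21; V ≈ 6.6 × 21^0.639 ≈ 46.18 kt.
Difference ≈ 105.05 − 46.18 = 58.87 → 59 kt.

59 kt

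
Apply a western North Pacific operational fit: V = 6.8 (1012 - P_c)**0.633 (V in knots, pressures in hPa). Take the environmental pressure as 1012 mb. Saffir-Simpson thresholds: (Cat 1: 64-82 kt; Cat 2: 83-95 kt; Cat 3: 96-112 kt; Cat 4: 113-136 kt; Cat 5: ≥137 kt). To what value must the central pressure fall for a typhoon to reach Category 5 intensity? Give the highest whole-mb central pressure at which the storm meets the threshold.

Category 5 begins at V = 137 kt.
Required ΔP = (137/6.8)^(1/0.633) = 20.147^1.580 ≈ 114.91 mb.
P_c ≤ 1012 − 114.91 = 897.09, so the highest integer P_c is 897 mb.

897 mb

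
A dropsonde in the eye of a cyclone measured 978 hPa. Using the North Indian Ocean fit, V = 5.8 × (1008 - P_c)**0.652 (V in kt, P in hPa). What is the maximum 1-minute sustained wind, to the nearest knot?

ΔP = 1008 − 978 = 30 hPa.
30^0.652 ≈ 9.185.
V ≈ 5.8 × 9.185 ≈ 53.3 kt.

53 kt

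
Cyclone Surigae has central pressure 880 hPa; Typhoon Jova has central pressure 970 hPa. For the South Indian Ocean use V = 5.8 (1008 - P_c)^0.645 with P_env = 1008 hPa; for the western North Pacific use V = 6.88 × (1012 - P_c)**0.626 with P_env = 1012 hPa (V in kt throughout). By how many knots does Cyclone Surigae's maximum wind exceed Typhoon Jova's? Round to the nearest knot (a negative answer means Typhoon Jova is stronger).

Cyclone Surigae: ΔP = 128; V ≈ 5.8 × 128^0.645 ≈ 132.61 kt.
Typhoon Jova: ΔP = 42; V ≈ 6.88 × 42^0.626 ≈ 71.41 kt.
Difference ≈ 132.61 − 71.41 = 61.20 → 61 kt.

61 kt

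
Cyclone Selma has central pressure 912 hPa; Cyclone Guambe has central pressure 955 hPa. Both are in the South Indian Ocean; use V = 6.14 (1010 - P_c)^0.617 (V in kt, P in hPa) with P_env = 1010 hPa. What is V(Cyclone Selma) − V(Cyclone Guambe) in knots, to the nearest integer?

Cyclone Selma: ΔP = 98; V ≈ 6.14 × 98^0.617 ≈ 103.93 kt.
Cyclone Guambe: ΔP = 55; V ≈ 6.14 × 55^0.617 ≈ 72.77 kt.
Difference ≈ 103.93 − 72.77 = 31.16 → 31 kt.

31 kt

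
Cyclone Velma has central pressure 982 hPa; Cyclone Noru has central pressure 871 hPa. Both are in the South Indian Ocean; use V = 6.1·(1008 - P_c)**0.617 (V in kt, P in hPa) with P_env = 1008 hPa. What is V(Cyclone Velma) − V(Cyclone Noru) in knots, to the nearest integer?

-81 kt

Cyclone Velma: ΔP = 26; V ≈ 6.1 × 26^0.617 ≈ 45.54 kt.
Cyclone Noru: ΔP = 137; V ≈ 6.1 × 137^0.617 ≈ 126.97 kt.
Difference ≈ 45.54 − 126.97 = -81.43 → -81 kt.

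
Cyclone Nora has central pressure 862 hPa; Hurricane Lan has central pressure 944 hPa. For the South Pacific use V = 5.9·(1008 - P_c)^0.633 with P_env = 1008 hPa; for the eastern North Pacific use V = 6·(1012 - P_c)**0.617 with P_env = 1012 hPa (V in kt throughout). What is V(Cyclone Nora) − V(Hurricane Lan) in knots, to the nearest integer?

57 kt

Cyclone Nora: ΔP = 146; V ≈ 5.9 × 146^0.633 ≈ 138.32 kt.
Hurricane Lan: ΔP = 68; V ≈ 6 × 68^0.617 ≈ 81.06 kt.
Difference ≈ 138.32 − 81.06 = 57.26 → 57 kt.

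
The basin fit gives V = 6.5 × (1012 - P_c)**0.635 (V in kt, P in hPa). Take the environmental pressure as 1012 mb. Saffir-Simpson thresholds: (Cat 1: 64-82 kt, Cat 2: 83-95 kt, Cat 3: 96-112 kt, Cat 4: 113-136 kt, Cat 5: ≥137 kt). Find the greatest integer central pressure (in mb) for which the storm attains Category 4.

Category 4 begins at V = 113 kt.
Required ΔP = (113/6.5)^(1/0.635) = 17.385^1.575 ≈ 89.75 mb.
P_c ≤ 1012 − 89.75 = 922.25, so the highest integer P_c is 922 mb.

922 mb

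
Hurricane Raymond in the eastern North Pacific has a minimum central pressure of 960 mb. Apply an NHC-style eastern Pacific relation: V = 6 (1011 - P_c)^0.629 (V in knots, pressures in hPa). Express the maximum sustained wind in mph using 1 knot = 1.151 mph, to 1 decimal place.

81.9 mph

ΔP = 1011 − 960 = 51 mb.
V ≈ 6 × 51^0.629 = 6 × 11.859 ≈ 71.156 kt.
71.156 × 1.151 ≈ 81.90 mph → 81.9 mph.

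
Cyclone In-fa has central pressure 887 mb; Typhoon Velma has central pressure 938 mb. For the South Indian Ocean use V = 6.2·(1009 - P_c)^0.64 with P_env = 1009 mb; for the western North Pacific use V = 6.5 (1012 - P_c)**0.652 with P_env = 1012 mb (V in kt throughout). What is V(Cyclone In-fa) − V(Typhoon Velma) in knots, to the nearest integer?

Cyclone In-fa: ΔP = 122; V ≈ 6.2 × 122^0.64 ≈ 134.17 kt.
Typhoon Velma: ΔP = 74; V ≈ 6.5 × 74^0.652 ≈ 107.56 kt.
Difference ≈ 134.17 − 107.56 = 26.61 → 27 kt.

27 kt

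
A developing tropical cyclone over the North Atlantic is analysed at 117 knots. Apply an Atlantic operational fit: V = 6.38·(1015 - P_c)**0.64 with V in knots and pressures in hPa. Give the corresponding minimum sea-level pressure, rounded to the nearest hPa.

921 hPa

ΔP = (V / 6.38)^(1/0.64) = (117/6.38)^1.562.
117/6.38 = 18.339; 18.339^1.562 ≈ 94.19 hPa.
P_c = 1015 − 94.19 = 920.81 ≈ 921 hPa.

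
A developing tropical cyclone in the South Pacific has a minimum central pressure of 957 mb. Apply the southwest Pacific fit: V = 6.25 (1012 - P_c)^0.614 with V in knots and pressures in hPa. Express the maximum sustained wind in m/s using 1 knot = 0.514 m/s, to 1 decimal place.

37.6 m/s

ΔP = 1012 − 957 = 55 mb.
V ≈ 6.25 × 55^0.614 = 6.25 × 11.711 ≈ 73.192 kt.
73.192 × 0.514 ≈ 37.62 m/s → 37.6 m/s.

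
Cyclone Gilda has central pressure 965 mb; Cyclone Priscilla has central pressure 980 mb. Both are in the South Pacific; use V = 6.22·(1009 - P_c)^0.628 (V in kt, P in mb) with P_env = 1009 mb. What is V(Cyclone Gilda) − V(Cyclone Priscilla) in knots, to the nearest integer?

Cyclone Gilda: ΔP = 44; V ≈ 6.22 × 44^0.628 ≈ 66.97 kt.
Cyclone Priscilla: ΔP = 29; V ≈ 6.22 × 29^0.628 ≈ 51.54 kt.
Difference ≈ 66.97 − 51.54 = 15.43 → 15 kt.

15 kt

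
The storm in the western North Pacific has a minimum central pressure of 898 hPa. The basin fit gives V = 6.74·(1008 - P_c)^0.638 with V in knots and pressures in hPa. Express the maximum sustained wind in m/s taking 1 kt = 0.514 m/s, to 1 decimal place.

69.5 m/s

ΔP = 1008 − 898 = 110 hPa.
V ≈ 6.74 × 110^0.638 = 6.74 × 20.064 ≈ 135.229 kt.
135.229 × 0.514 ≈ 69.51 m/s → 69.5 m/s.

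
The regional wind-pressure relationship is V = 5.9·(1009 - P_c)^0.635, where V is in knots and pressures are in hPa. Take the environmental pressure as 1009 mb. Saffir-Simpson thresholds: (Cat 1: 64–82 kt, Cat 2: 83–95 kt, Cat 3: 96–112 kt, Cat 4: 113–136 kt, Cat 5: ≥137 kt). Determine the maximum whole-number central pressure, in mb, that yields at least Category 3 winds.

928 mb

Category 3 begins at V = 96 kt.
Required ΔP = (96/5.9)^(1/0.635) = 16.271^1.575 ≈ 80.86 mb.
P_c ≤ 1009 − 80.86 = 928.14, so the highest integer P_c is 928 mb.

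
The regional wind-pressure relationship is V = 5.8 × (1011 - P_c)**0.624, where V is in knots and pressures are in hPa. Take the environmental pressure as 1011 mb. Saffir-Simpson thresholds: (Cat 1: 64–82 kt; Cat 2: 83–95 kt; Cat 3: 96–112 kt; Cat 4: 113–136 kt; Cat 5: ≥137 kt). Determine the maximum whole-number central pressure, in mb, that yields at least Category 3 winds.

Category 3 begins at V = 96 kt.
Required ΔP = (96/5.8)^(1/0.624) = 16.552^1.603 ≈ 89.80 mb.
P_c ≤ 1011 − 89.80 = 921.20, so the highest integer P_c is 921 mb.

921 mb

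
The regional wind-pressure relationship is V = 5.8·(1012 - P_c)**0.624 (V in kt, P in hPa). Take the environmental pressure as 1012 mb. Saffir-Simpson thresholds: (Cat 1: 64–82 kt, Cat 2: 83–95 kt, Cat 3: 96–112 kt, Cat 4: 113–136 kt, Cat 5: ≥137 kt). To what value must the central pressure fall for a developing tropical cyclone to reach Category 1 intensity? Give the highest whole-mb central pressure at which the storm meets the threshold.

965 mb

Category 1 begins at V = 64 kt.
Required ΔP = (64/5.8)^(1/0.624) = 11.034^1.603 ≈ 46.89 mb.
P_c ≤ 1012 − 46.89 = 965.11, so the highest integer P_c is 965 mb.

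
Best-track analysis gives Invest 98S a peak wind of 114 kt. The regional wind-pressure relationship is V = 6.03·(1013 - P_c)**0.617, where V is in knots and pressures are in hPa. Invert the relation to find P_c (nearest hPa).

896 hPa

ΔP = (V / 6.03)^(1/0.617) = (114/6.03)^1.621.
114/6.03 = 18.905; 18.905^1.621 ≈ 117.23 hPa.
P_c = 1013 − 117.23 = 895.77 ≈ 896 hPa.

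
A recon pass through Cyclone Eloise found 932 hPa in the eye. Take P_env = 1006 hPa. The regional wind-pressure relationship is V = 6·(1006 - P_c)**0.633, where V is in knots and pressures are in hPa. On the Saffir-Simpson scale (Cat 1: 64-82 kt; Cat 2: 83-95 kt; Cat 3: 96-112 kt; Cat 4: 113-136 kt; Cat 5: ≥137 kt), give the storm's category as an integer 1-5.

ΔP = 1006 − 932 = 74 hPa.
V ≈ 6 × 74^0.633 = 6 × 15.25 ≈ 91 kt.
91 kt falls in the Category 2 band.

2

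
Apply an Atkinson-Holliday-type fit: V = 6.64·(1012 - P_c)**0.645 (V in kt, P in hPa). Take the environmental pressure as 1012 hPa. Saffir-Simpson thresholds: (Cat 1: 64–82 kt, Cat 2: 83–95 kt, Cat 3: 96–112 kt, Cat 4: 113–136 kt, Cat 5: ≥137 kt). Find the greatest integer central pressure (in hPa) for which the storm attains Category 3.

Category 3 begins at V = 96 kt.
Required ΔP = (96/6.64)^(1/0.645) = 14.458^1.550 ≈ 62.89 hPa.
P_c ≤ 1012 − 62.89 = 949.11, so the highest integer P_c is 949 hPa.

949 hPa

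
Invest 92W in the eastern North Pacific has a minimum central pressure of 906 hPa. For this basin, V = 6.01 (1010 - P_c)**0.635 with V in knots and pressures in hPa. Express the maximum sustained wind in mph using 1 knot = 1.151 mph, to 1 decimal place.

132.1 mph

ΔP = 1010 − 906 = 104 hPa.
V ≈ 6.01 × 104^0.635 = 6.01 × 19.090 ≈ 114.734 kt.
114.734 × 1.151 ≈ 132.06 mph → 132.1 mph.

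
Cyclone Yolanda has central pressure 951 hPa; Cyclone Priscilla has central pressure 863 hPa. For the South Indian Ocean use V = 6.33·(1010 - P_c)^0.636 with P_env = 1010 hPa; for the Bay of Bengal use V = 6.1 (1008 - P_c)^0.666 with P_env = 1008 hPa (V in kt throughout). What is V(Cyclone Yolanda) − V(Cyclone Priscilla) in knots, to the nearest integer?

-83 kt

Cyclone Yolanda: ΔP = 59; V ≈ 6.33 × 59^0.636 ≈ 84.66 kt.
Cyclone Priscilla: ΔP = 145; V ≈ 6.1 × 145^0.666 ≈ 167.80 kt.
Difference ≈ 84.66 − 167.80 = -83.14 → -83 kt.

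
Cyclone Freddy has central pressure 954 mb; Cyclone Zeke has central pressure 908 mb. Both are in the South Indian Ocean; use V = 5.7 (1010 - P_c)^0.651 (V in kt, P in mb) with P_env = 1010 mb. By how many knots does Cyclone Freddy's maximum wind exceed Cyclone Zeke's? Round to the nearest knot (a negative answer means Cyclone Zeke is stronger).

Cyclone Freddy: ΔP = 56; V ≈ 5.7 × 56^0.651 ≈ 78.33 kt.
Cyclone Zeke: ΔP = 102; V ≈ 5.7 × 102^0.651 ≈ 115.74 kt.
Difference ≈ 78.33 − 115.74 = -37.41 → -37 kt.

-37 kt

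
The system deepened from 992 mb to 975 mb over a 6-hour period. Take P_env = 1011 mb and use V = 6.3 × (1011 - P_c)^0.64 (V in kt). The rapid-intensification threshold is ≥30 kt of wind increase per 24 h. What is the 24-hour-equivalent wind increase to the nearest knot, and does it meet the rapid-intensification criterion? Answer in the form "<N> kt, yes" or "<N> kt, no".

84 kt, yes

V₁: ΔP = 19, V ≈ 6.3 × 19^0.64 ≈ 41.47 kt.
V₂: ΔP = 36, V ≈ 6.3 × 36^0.64 ≈ 62.43 kt.
ΔV over 6 h = 20.96 kt → 24 h equivalent = 20.96 × 24/6 ≈ 83.84 kt.
84 kt ≥ 30 kt ⇒ rapid intensification.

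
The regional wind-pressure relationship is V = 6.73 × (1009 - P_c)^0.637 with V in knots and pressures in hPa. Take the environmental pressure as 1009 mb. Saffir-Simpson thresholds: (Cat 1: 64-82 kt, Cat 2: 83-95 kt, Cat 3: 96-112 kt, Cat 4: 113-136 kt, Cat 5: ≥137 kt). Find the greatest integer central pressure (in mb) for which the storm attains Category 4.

Category 4 begins at V = 113 kt.
Required ΔP = (113/6.73)^(1/0.637) = 16.790^1.570 ≈ 83.79 mb.
P_c ≤ 1009 − 83.79 = 925.21, so the highest integer P_c is 925 mb.

925 mb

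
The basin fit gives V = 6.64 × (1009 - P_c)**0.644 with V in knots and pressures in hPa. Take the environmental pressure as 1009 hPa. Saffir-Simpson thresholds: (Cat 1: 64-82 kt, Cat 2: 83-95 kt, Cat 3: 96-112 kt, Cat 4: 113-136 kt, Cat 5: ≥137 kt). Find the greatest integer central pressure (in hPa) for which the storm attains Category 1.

Category 1 begins at V = 64 kt.
Required ΔP = (64/6.64)^(1/0.644) = 9.639^1.553 ≈ 33.73 hPa.
P_c ≤ 1009 − 33.73 = 975.27, so the highest integer P_c is 975 hPa.

975 hPa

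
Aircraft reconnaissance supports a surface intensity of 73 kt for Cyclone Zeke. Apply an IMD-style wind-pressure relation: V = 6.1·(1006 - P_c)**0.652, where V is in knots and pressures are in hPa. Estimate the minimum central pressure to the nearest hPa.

961 hPa

ΔP = (V / 6.1)^(1/0.652) = (73/6.1)^1.534.
73/6.1 = 11.967; 11.967^1.534 ≈ 45.02 hPa.
P_c = 1006 − 45.02 = 960.98 ≈ 961 hPa.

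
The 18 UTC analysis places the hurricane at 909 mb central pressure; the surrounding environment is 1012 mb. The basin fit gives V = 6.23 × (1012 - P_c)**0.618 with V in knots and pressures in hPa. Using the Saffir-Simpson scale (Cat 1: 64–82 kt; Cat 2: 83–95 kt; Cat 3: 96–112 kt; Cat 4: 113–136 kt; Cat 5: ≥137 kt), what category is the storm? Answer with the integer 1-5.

ΔP = 1012 − 909 = 103 mb.
V ≈ 6.23 × 103^0.618 = 6.23 × 17.54 ≈ 109 kt.
109 kt falls in the Category 3 band.

3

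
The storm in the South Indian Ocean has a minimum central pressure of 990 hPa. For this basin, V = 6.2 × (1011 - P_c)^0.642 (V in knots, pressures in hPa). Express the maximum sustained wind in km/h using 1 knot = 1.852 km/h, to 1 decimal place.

81.1 km/h

ΔP = 1011 − 990 = 21 hPa.
V ≈ 6.2 × 21^0.642 = 6.2 × 7.061 ≈ 43.778 kt.
43.778 × 1.852 ≈ 81.08 km/h → 81.1 km/h.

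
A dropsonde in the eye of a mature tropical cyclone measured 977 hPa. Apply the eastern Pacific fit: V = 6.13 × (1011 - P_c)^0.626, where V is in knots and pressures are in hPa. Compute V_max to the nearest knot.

ΔP = 1011 − 977 = 34 hPa.
34^0.626 ≈ 9.093.
V ≈ 6.13 × 9.093 ≈ 55.7 kt.

56 kt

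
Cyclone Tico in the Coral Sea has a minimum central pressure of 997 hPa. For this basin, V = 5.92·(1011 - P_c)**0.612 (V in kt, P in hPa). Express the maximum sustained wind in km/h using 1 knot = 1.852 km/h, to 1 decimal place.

55.1 km/h

ΔP = 1011 − 997 = 14 hPa.
V ≈ 5.92 × 14^0.612 = 5.92 × 5.028 ≈ 29.768 kt.
29.768 × 1.852 ≈ 55.13 km/h → 55.1 km/h.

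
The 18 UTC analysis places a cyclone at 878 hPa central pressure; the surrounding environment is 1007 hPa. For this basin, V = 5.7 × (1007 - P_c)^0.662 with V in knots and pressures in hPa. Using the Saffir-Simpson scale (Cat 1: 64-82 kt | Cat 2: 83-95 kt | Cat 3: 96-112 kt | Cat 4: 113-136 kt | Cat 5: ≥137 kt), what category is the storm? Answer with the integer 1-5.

ΔP = 1007 − 878 = 129 hPa.
V ≈ 5.7 × 129^0.662 = 5.7 × 24.96 ≈ 142 kt.
142 kt falls in the Category 5 band.

5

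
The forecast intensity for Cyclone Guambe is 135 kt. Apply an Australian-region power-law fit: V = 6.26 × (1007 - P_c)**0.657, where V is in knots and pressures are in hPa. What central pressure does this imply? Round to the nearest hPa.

ΔP = (V / 6.26)^(1/0.657) = (135/6.26)^1.522.
135/6.26 = 21.565; 21.565^1.522 ≈ 107.17 hPa.
P_c = 1007 − 107.17 = 899.83 ≈ 900 hPa.

900 hPa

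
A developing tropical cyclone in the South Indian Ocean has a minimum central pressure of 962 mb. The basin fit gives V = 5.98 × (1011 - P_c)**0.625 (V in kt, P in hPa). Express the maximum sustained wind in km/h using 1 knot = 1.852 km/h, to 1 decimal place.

126.1 km/h

ΔP = 1011 − 962 = 49 mb.
V ≈ 5.98 × 49^0.625 = 5.98 × 11.386 ≈ 68.088 kt.
68.088 × 1.852 ≈ 126.10 km/h → 126.1 km/h.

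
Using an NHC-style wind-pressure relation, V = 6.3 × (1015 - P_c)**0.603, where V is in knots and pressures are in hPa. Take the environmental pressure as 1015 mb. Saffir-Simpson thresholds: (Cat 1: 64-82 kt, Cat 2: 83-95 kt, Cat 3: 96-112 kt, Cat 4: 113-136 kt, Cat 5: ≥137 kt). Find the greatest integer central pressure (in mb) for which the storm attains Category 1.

968 mb

Category 1 begins at V = 64 kt.
Required ΔP = (64/6.3)^(1/0.603) = 10.159^1.658 ≈ 46.74 mb.
P_c ≤ 1015 − 46.74 = 968.26, so the highest integer P_c is 968 mb.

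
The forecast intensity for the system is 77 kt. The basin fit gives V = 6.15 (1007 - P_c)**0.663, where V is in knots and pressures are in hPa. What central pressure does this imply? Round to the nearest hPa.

ΔP = (V / 6.15)^(1/0.663) = (77/6.15)^1.508.
77/6.15 = 12.520; 12.520^1.508 ≈ 45.24 hPa.
P_c = 1007 − 45.24 = 961.76 ≈ 962 hPa.

962 hPa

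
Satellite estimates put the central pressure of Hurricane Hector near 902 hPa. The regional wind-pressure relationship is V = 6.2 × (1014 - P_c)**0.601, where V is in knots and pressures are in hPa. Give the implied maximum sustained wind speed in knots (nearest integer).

106 kt

ΔP = 1014 − 902 = 112 hPa.
112^0.601 ≈ 17.044.
V ≈ 6.2 × 17.044 ≈ 105.7 kt.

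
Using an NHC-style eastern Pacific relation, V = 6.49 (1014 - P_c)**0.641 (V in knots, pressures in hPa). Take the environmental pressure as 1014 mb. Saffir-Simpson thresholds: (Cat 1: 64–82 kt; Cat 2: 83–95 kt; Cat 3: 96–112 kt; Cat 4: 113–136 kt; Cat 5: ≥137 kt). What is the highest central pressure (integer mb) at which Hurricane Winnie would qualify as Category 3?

Category 3 begins at V = 96 kt.
Required ΔP = (96/6.49)^(1/0.641) = 14.792^1.560 ≈ 66.88 mb.
P_c ≤ 1014 − 66.88 = 947.12, so the highest integer P_c is 947 mb.

947 mb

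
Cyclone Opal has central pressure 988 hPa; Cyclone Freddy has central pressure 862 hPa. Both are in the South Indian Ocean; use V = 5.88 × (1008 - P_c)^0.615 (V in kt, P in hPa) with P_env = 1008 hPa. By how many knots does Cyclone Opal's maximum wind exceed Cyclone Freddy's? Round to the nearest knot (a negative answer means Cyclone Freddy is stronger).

-89 kt

Cyclone Opal: ΔP = 20; V ≈ 5.88 × 20^0.615 ≈ 37.11 kt.
Cyclone Freddy: ΔP = 146; V ≈ 5.88 × 146^0.615 ≈ 126.02 kt.
Difference ≈ 37.11 − 126.02 = -88.91 → -89 kt.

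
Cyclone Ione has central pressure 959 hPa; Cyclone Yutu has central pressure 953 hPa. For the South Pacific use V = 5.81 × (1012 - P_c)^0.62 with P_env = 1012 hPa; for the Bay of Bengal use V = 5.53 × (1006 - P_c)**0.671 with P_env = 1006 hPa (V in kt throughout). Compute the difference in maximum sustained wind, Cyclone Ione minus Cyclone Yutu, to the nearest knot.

Cyclone Ione: ΔP = 53; V ≈ 5.81 × 53^0.62 ≈ 68.11 kt.
Cyclone Yutu: ΔP = 53; V ≈ 5.53 × 53^0.671 ≈ 79.38 kt.
Difference ≈ 68.11 − 79.38 = -11.27 → -11 kt.

-11 kt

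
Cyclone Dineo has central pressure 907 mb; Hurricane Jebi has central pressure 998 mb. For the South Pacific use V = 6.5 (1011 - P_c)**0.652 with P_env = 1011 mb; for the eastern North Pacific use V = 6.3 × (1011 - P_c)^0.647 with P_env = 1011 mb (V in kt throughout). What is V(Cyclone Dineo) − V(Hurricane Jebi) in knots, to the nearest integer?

101 kt

Cyclone Dineo: ΔP = 104; V ≈ 6.5 × 104^0.652 ≈ 134.28 kt.
Hurricane Jebi: ΔP = 13; V ≈ 6.3 × 13^0.647 ≈ 33.12 kt.
Difference ≈ 134.28 − 33.12 = 101.16 → 101 kt.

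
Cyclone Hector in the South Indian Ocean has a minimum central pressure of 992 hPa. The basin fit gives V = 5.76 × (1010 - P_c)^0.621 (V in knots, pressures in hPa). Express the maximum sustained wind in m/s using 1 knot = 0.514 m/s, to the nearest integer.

ΔP = 1010 − 992 = 18 hPa.
V ≈ 5.76 × 18^0.621 = 5.76 × 6.019 ≈ 34.669 kt.
34.669 × 0.514 ≈ 17.82 m/s → 18 m/s.

18 m/s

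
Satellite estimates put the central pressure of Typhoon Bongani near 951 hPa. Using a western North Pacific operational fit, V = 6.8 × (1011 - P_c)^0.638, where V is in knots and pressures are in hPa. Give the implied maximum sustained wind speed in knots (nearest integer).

ΔP = 1011 − 951 = 60 hPa.
60^0.638 ≈ 13.629.
V ≈ 6.8 × 13.629 ≈ 92.7 kt.

93 kt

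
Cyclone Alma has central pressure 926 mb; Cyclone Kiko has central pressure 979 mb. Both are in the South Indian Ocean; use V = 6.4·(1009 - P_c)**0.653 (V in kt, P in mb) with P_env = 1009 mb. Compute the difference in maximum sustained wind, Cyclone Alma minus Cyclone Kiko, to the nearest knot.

56 kt

Cyclone Alma: ΔP = 83; V ≈ 6.4 × 83^0.653 ≈ 114.64 kt.
Cyclone Kiko: ΔP = 30; V ≈ 6.4 × 30^0.653 ≈ 58.98 kt.
Difference ≈ 114.64 − 58.98 = 55.66 → 56 kt.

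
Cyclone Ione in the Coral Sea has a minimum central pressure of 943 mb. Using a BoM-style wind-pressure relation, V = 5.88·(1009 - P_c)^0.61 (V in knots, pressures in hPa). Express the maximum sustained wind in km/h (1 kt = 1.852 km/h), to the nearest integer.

140 km/h

ΔP = 1009 − 943 = 66 mb.
V ≈ 5.88 × 66^0.61 = 5.88 × 12.880 ≈ 75.735 kt.
75.735 × 1.852 ≈ 140.26 km/h → 140 km/h.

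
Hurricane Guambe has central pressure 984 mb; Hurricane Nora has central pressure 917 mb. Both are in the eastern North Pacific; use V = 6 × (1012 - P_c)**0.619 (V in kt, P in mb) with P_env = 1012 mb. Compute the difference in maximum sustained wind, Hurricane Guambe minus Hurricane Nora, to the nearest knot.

-53 kt

Hurricane Guambe: ΔP = 28; V ≈ 6 × 28^0.619 ≈ 47.20 kt.
Hurricane Nora: ΔP = 95; V ≈ 6 × 95^0.619 ≈ 100.55 kt.
Difference ≈ 47.20 − 100.55 = -53.35 → -53 kt.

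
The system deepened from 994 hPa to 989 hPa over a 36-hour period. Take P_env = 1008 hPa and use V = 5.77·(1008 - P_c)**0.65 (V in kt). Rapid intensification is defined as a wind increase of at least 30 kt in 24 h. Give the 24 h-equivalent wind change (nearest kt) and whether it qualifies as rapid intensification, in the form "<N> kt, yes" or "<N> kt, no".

5 kt, no

V₁: ΔP = 14, V ≈ 5.77 × 14^0.65 ≈ 32.07 kt.
V₂: ΔP = 19, V ≈ 5.77 × 19^0.65 ≈ 39.12 kt.
ΔV over 36 h = 7.05 kt → 24 h equivalent = 7.05 × 24/36 ≈ 4.70 kt.
5 kt < 30 kt ⇒ not rapid intensification.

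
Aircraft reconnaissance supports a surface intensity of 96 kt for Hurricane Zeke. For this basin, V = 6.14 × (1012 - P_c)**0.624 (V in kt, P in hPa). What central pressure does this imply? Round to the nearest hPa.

ΔP = (V / 6.14)^(1/0.624) = (96/6.14)^1.603.
96/6.14 = 15.635; 15.635^1.603 ≈ 81.96 hPa.
P_c = 1012 − 81.96 = 930.04 ≈ 930 hPa.

930 hPa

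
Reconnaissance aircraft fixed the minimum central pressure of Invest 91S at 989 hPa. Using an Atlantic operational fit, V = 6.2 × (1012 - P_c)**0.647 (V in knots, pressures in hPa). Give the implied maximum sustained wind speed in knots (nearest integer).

ΔP = 1012 − 989 = 23 hPa.
23^0.647 ≈ 7.604.
V ≈ 6.2 × 7.604 ≈ 47.1 kt.

47 kt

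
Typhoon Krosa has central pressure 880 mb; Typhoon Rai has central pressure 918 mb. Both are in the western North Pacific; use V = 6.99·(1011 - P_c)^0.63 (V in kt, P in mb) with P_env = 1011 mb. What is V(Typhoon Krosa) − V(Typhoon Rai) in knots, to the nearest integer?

Typhoon Krosa: ΔP = 131; V ≈ 6.99 × 131^0.63 ≈ 150.78 kt.
Typhoon Rai: ΔP = 93; V ≈ 6.99 × 93^0.63 ≈ 121.51 kt.
Difference ≈ 150.78 − 121.51 = 29.27 → 29 kt.

29 kt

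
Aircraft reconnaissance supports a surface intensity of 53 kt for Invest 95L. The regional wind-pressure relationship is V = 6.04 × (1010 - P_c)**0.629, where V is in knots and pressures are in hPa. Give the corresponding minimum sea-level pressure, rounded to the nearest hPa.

ΔP = (V / 6.04)^(1/0.629) = (53/6.04)^1.590.
53/6.04 = 8.775; 8.775^1.590 ≈ 31.59 hPa.
P_c = 1010 − 31.59 = 978.41 ≈ 978 hPa.

978 hPa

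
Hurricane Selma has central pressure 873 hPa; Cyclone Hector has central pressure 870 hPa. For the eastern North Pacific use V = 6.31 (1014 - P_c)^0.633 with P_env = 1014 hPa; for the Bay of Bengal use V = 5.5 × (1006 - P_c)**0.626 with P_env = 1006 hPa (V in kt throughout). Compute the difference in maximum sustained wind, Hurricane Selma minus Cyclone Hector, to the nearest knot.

Hurricane Selma: ΔP = 141; V ≈ 6.31 × 141^0.633 ≈ 144.71 kt.
Cyclone Hector: ΔP = 136; V ≈ 5.5 × 136^0.626 ≈ 119.11 kt.
Difference ≈ 144.71 − 119.11 = 25.60 → 26 kt.

26 kt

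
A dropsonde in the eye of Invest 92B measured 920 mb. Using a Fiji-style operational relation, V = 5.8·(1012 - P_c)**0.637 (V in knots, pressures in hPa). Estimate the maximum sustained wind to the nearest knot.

ΔP = 1012 − 920 = 92 mb.
92^0.637 ≈ 17.821.
V ≈ 5.8 × 17.821 ≈ 103.4 kt.

103 kt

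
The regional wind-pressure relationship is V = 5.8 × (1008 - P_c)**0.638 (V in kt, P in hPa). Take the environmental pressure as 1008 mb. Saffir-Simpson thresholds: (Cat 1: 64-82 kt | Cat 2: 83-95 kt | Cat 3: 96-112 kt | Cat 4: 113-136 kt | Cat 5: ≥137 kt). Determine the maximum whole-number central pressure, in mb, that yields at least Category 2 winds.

Category 2 begins at V = 83 kt.
Required ΔP = (83/5.8)^(1/0.638) = 14.310^1.567 ≈ 64.77 mb.
P_c ≤ 1008 − 64.77 = 943.23, so the highest integer P_c is 943 mb.

943 mb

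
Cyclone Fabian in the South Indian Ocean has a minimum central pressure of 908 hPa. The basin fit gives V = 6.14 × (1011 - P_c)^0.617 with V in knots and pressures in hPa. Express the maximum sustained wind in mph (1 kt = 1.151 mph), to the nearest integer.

123 mph

ΔP = 1011 − 908 = 103 hPa.
V ≈ 6.14 × 103^0.617 = 6.14 × 17.455 ≈ 107.174 kt.
107.174 × 1.151 ≈ 123.36 mph → 123 mph.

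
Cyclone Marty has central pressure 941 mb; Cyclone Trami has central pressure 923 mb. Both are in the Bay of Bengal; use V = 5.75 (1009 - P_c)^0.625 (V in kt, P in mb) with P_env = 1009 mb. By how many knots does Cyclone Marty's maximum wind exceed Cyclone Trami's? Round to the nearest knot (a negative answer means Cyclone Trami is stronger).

Cyclone Marty: ΔP = 68; V ≈ 5.75 × 68^0.625 ≈ 80.35 kt.
Cyclone Trami: ΔP = 86; V ≈ 5.75 × 86^0.625 ≈ 93.05 kt.
Difference ≈ 80.35 − 93.05 = -12.70 → -13 kt.

-13 kt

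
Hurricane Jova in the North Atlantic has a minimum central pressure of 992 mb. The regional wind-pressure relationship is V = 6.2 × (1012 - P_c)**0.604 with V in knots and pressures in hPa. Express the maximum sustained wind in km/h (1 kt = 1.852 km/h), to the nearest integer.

ΔP = 1012 − 992 = 20 mb.
V ≈ 6.2 × 20^0.604 = 6.2 × 6.107 ≈ 37.863 kt.
37.863 × 1.852 ≈ 70.12 km/h → 70 km/h.

70 km/h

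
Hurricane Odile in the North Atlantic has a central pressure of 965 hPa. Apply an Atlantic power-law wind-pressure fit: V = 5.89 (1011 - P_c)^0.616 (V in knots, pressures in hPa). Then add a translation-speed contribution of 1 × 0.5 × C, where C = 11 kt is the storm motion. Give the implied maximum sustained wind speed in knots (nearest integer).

ΔP = 1011 − 965 = 46 hPa.
46^0.616 ≈ 10.574.
V ≈ 5.89 × 10.574 ≈ 62.3 kt.
Translation term: 1 × 0.5 × 11 = 5.5 kt.
Corrected V ≈ 67.8 kt → 68 kt.

68 kt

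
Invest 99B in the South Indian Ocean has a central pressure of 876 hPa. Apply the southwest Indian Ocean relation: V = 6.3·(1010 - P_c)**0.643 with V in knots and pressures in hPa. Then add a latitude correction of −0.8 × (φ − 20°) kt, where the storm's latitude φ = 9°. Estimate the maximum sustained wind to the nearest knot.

156 kt

ΔP = 1010 − 876 = 134 hPa.
134^0.643 ≈ 23.320.
V ≈ 6.3 × 23.320 ≈ 146.9 kt.
Latitude correction: −0.8 × (9 − 20) = 8.8 kt.
Corrected V ≈ 155.7 kt → 156 kt.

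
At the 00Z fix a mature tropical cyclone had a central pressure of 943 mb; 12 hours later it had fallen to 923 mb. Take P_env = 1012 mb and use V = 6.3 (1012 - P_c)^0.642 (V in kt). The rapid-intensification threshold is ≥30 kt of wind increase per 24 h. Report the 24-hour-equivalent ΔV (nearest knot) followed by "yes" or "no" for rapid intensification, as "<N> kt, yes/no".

V₁: ΔP = 69, V ≈ 6.3 × 69^0.642 ≈ 95.47 kt.
V₂: ΔP = 89, V ≈ 6.3 × 89^0.642 ≈ 112.42 kt.
ΔV over 12 h = 16.95 kt → 24 h equivalent = 16.95 × 24/12 ≈ 33.90 kt.
34 kt ≥ 30 kt ⇒ rapid intensification.

34 kt, yes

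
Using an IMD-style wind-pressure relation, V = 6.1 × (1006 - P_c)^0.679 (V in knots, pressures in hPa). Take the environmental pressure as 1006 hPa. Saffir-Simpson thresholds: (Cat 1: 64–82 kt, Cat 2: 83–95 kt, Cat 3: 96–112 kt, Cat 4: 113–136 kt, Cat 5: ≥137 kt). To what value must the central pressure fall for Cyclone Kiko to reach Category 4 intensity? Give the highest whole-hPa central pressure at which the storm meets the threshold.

932 hPa

Category 4 begins at V = 113 kt.
Required ΔP = (113/6.1)^(1/0.679) = 18.525^1.473 ≈ 73.63 hPa.
P_c ≤ 1006 − 73.63 = 932.37, so the highest integer P_c is 932 hPa.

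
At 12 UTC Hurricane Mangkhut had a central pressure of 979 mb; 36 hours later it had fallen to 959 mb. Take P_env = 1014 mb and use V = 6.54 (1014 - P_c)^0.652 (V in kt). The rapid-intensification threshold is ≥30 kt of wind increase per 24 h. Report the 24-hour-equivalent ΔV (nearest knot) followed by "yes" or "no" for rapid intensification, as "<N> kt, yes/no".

15 kt, no

V₁: ΔP = 35, V ≈ 6.54 × 35^0.652 ≈ 66.42 kt.
V₂: ΔP = 55, V ≈ 6.54 × 55^0.652 ≈ 89.19 kt.
ΔV over 36 h = 22.77 kt → 24 h equivalent = 22.77 × 24/36 ≈ 15.18 kt.
15 kt < 30 kt ⇒ not rapid intensification.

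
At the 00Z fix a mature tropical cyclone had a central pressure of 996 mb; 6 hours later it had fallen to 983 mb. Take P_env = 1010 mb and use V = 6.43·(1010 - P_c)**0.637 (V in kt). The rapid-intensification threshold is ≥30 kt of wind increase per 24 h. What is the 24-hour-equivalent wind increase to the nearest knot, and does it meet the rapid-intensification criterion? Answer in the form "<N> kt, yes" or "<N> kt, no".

72 kt, yes

V₁: ΔP = 14, V ≈ 6.43 × 14^0.637 ≈ 34.54 kt.
V₂: ΔP = 27, V ≈ 6.43 × 27^0.637 ≈ 52.48 kt.
ΔV over 6 h = 17.94 kt → 24 h equivalent = 17.94 × 24/6 ≈ 71.76 kt.
72 kt ≥ 30 kt ⇒ rapid intensification.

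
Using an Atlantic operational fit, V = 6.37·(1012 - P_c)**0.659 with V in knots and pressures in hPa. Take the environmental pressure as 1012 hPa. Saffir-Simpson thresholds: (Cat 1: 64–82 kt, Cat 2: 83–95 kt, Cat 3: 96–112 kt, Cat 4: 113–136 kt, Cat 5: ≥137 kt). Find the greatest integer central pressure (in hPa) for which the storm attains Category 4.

Category 4 begins at V = 113 kt.
Required ΔP = (113/6.37)^(1/0.659) = 17.739^1.517 ≈ 78.56 hPa.
P_c ≤ 1012 − 78.56 = 933.44, so the highest integer P_c is 933 hPa.

933 hPa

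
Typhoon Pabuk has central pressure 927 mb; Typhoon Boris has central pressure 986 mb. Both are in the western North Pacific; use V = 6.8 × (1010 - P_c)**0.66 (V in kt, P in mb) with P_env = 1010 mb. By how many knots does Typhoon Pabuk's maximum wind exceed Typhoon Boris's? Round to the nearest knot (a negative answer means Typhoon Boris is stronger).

70 kt

Typhoon Pabuk: ΔP = 83; V ≈ 6.8 × 83^0.66 ≈ 125.63 kt.
Typhoon Boris: ΔP = 24; V ≈ 6.8 × 24^0.66 ≈ 55.39 kt.
Difference ≈ 125.63 − 55.39 = 70.24 → 70 kt.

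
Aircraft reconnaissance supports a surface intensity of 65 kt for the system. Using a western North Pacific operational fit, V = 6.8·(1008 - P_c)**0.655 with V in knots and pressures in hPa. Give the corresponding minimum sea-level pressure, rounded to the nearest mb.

977 mb

ΔP = (V / 6.8)^(1/0.655) = (65/6.8)^1.527.
65/6.8 = 9.559; 9.559^1.527 ≈ 31.39 mb.
P_c = 1008 − 31.39 = 976.61 ≈ 977 mb.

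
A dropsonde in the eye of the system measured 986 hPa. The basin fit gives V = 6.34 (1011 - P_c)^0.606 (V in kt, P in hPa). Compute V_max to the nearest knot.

ΔP = 1011 − 986 = 25 hPa.
25^0.606 ≈ 7.033.
V ≈ 6.34 × 7.033 ≈ 44.6 kt.

45 kt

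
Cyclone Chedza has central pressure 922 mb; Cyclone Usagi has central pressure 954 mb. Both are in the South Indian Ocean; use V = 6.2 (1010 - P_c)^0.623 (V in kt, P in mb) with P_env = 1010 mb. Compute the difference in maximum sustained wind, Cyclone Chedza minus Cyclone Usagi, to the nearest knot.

25 kt

Cyclone Chedza: ΔP = 88; V ≈ 6.2 × 88^0.623 ≈ 100.88 kt.
Cyclone Usagi: ΔP = 56; V ≈ 6.2 × 56^0.623 ≈ 76.12 kt.
Difference ≈ 100.88 − 76.12 = 24.76 → 25 kt.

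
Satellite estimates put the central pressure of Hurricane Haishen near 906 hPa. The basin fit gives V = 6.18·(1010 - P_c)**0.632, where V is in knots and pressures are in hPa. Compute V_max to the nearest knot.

116 kt

ΔP = 1010 − 906 = 104 hPa.
104^0.632 ≈ 18.826.
V ≈ 6.18 × 18.826 ≈ 116.3 kt.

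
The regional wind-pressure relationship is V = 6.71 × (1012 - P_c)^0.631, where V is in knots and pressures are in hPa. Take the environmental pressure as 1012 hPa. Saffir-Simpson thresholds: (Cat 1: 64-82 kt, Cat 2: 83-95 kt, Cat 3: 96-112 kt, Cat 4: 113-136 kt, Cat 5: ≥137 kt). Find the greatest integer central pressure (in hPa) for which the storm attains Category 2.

Category 2 begins at V = 83 kt.
Required ΔP = (83/6.71)^(1/0.631) = 12.370^1.585 ≈ 53.85 hPa.
P_c ≤ 1012 − 53.85 = 958.15, so the highest integer P_c is 958 hPa.

958 hPa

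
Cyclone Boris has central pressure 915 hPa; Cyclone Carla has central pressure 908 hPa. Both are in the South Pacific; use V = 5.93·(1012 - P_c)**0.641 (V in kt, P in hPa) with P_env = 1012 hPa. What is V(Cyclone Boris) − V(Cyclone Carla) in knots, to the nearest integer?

-5 kt

Cyclone Boris: ΔP = 97; V ≈ 5.93 × 97^0.641 ≈ 111.32 kt.
Cyclone Carla: ΔP = 104; V ≈ 5.93 × 104^0.641 ≈ 116.41 kt.
Difference ≈ 111.32 − 116.41 = -5.09 → -5 kt.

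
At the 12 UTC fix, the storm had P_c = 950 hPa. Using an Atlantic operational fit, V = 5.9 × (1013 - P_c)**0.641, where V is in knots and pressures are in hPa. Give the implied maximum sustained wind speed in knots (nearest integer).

ΔP = 1013 − 950 = 63 hPa.
63^0.641 ≈ 14.236.
V ≈ 5.9 × 14.236 ≈ 84.0 kt.

84 kt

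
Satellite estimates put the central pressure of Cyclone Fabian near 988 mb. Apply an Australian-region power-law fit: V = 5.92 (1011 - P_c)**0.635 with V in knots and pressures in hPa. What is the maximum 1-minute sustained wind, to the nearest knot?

43 kt

ΔP = 1011 − 988 = 23 mb.
23^0.635 ≈ 7.323.
V ≈ 5.92 × 7.323 ≈ 43.4 kt.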